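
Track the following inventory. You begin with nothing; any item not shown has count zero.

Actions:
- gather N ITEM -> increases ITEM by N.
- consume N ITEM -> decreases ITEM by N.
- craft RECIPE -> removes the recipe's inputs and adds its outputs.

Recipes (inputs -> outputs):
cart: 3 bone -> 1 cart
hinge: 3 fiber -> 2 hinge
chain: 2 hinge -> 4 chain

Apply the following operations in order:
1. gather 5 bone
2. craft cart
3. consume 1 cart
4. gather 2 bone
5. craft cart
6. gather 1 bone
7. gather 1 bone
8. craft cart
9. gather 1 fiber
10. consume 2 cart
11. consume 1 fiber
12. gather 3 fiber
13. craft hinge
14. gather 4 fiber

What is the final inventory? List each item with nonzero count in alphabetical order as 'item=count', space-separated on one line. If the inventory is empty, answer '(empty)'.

Answer: fiber=4 hinge=2

Derivation:
After 1 (gather 5 bone): bone=5
After 2 (craft cart): bone=2 cart=1
After 3 (consume 1 cart): bone=2
After 4 (gather 2 bone): bone=4
After 5 (craft cart): bone=1 cart=1
After 6 (gather 1 bone): bone=2 cart=1
After 7 (gather 1 bone): bone=3 cart=1
After 8 (craft cart): cart=2
After 9 (gather 1 fiber): cart=2 fiber=1
After 10 (consume 2 cart): fiber=1
After 11 (consume 1 fiber): (empty)
After 12 (gather 3 fiber): fiber=3
After 13 (craft hinge): hinge=2
After 14 (gather 4 fiber): fiber=4 hinge=2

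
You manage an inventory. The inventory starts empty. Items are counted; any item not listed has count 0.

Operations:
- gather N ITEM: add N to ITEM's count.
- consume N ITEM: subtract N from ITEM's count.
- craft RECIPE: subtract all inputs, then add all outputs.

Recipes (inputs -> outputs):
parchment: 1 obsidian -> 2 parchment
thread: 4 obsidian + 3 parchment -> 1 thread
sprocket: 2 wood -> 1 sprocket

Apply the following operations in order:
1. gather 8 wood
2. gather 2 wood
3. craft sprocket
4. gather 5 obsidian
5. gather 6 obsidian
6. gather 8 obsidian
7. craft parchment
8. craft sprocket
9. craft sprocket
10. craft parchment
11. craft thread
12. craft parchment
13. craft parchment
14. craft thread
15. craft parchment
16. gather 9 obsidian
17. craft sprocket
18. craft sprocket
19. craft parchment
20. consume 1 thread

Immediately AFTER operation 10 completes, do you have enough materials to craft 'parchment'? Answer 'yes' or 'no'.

Answer: yes

Derivation:
After 1 (gather 8 wood): wood=8
After 2 (gather 2 wood): wood=10
After 3 (craft sprocket): sprocket=1 wood=8
After 4 (gather 5 obsidian): obsidian=5 sprocket=1 wood=8
After 5 (gather 6 obsidian): obsidian=11 sprocket=1 wood=8
After 6 (gather 8 obsidian): obsidian=19 sprocket=1 wood=8
After 7 (craft parchment): obsidian=18 parchment=2 sprocket=1 wood=8
After 8 (craft sprocket): obsidian=18 parchment=2 sprocket=2 wood=6
After 9 (craft sprocket): obsidian=18 parchment=2 sprocket=3 wood=4
After 10 (craft parchment): obsidian=17 parchment=4 sprocket=3 wood=4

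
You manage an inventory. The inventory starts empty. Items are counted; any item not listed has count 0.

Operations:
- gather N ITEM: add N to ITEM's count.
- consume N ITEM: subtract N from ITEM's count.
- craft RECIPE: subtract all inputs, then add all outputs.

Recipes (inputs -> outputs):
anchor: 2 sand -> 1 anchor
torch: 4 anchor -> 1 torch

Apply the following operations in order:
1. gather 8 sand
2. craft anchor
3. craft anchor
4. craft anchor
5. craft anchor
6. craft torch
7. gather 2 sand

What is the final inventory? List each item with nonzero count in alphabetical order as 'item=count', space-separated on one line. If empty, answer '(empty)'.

After 1 (gather 8 sand): sand=8
After 2 (craft anchor): anchor=1 sand=6
After 3 (craft anchor): anchor=2 sand=4
After 4 (craft anchor): anchor=3 sand=2
After 5 (craft anchor): anchor=4
After 6 (craft torch): torch=1
After 7 (gather 2 sand): sand=2 torch=1

Answer: sand=2 torch=1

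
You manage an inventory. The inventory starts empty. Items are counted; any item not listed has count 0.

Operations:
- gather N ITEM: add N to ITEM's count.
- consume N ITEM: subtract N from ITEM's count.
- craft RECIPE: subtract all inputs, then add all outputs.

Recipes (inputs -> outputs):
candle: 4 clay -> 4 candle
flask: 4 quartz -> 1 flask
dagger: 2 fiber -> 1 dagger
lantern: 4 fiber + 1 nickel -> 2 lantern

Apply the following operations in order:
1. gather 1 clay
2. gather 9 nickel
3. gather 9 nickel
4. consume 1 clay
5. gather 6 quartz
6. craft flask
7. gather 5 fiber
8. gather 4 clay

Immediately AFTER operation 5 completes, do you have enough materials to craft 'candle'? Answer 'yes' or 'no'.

After 1 (gather 1 clay): clay=1
After 2 (gather 9 nickel): clay=1 nickel=9
After 3 (gather 9 nickel): clay=1 nickel=18
After 4 (consume 1 clay): nickel=18
After 5 (gather 6 quartz): nickel=18 quartz=6

Answer: no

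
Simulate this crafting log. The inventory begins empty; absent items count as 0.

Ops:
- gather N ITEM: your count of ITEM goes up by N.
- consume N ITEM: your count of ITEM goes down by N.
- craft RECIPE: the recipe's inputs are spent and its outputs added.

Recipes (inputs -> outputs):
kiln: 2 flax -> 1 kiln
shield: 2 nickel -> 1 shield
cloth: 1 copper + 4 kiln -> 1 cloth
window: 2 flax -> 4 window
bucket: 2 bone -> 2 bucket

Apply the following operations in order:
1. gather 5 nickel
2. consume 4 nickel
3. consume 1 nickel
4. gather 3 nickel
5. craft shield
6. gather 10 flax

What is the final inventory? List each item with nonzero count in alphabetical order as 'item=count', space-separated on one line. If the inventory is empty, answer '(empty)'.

Answer: flax=10 nickel=1 shield=1

Derivation:
After 1 (gather 5 nickel): nickel=5
After 2 (consume 4 nickel): nickel=1
After 3 (consume 1 nickel): (empty)
After 4 (gather 3 nickel): nickel=3
After 5 (craft shield): nickel=1 shield=1
After 6 (gather 10 flax): flax=10 nickel=1 shield=1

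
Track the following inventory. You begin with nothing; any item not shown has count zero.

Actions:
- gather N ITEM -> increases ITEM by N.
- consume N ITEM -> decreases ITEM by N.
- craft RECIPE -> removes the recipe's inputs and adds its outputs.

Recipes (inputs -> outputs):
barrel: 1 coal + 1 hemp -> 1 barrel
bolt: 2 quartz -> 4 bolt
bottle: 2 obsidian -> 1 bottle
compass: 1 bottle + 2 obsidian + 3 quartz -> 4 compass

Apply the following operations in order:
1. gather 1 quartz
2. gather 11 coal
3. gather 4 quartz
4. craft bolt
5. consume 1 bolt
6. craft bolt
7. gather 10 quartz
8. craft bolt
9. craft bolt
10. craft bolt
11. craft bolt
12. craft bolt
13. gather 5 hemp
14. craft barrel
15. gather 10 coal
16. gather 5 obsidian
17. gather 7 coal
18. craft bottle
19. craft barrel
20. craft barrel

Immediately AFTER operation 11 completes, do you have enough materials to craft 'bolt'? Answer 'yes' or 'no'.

Answer: yes

Derivation:
After 1 (gather 1 quartz): quartz=1
After 2 (gather 11 coal): coal=11 quartz=1
After 3 (gather 4 quartz): coal=11 quartz=5
After 4 (craft bolt): bolt=4 coal=11 quartz=3
After 5 (consume 1 bolt): bolt=3 coal=11 quartz=3
After 6 (craft bolt): bolt=7 coal=11 quartz=1
After 7 (gather 10 quartz): bolt=7 coal=11 quartz=11
After 8 (craft bolt): bolt=11 coal=11 quartz=9
After 9 (craft bolt): bolt=15 coal=11 quartz=7
After 10 (craft bolt): bolt=19 coal=11 quartz=5
After 11 (craft bolt): bolt=23 coal=11 quartz=3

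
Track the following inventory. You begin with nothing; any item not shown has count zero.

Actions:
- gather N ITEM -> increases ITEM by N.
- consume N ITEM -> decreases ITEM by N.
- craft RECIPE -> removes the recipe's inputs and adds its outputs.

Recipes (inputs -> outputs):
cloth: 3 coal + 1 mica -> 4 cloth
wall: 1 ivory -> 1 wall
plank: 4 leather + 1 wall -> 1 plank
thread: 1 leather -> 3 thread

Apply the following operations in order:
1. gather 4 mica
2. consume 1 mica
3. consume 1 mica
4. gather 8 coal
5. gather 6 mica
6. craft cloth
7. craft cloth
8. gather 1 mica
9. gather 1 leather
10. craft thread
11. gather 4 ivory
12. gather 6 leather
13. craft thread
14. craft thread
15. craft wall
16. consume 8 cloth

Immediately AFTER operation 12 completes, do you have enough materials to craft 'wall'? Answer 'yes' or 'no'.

After 1 (gather 4 mica): mica=4
After 2 (consume 1 mica): mica=3
After 3 (consume 1 mica): mica=2
After 4 (gather 8 coal): coal=8 mica=2
After 5 (gather 6 mica): coal=8 mica=8
After 6 (craft cloth): cloth=4 coal=5 mica=7
After 7 (craft cloth): cloth=8 coal=2 mica=6
After 8 (gather 1 mica): cloth=8 coal=2 mica=7
After 9 (gather 1 leather): cloth=8 coal=2 leather=1 mica=7
After 10 (craft thread): cloth=8 coal=2 mica=7 thread=3
After 11 (gather 4 ivory): cloth=8 coal=2 ivory=4 mica=7 thread=3
After 12 (gather 6 leather): cloth=8 coal=2 ivory=4 leather=6 mica=7 thread=3

Answer: yes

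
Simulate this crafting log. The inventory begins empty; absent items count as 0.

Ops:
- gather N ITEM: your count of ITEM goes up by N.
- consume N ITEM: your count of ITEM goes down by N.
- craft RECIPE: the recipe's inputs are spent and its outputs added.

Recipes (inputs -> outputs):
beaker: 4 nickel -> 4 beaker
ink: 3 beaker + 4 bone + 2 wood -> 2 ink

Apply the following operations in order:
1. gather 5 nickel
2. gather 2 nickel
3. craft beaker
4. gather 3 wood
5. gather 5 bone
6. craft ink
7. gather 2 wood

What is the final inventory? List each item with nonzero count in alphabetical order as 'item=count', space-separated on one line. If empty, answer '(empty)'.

After 1 (gather 5 nickel): nickel=5
After 2 (gather 2 nickel): nickel=7
After 3 (craft beaker): beaker=4 nickel=3
After 4 (gather 3 wood): beaker=4 nickel=3 wood=3
After 5 (gather 5 bone): beaker=4 bone=5 nickel=3 wood=3
After 6 (craft ink): beaker=1 bone=1 ink=2 nickel=3 wood=1
After 7 (gather 2 wood): beaker=1 bone=1 ink=2 nickel=3 wood=3

Answer: beaker=1 bone=1 ink=2 nickel=3 wood=3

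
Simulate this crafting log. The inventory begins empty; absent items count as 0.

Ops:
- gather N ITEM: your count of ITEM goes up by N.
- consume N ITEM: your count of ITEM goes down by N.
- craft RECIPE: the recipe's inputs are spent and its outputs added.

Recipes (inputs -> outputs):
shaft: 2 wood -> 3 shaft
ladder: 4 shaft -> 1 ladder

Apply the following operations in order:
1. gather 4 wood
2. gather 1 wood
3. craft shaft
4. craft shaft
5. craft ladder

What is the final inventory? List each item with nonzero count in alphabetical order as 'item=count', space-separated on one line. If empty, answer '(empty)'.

After 1 (gather 4 wood): wood=4
After 2 (gather 1 wood): wood=5
After 3 (craft shaft): shaft=3 wood=3
After 4 (craft shaft): shaft=6 wood=1
After 5 (craft ladder): ladder=1 shaft=2 wood=1

Answer: ladder=1 shaft=2 wood=1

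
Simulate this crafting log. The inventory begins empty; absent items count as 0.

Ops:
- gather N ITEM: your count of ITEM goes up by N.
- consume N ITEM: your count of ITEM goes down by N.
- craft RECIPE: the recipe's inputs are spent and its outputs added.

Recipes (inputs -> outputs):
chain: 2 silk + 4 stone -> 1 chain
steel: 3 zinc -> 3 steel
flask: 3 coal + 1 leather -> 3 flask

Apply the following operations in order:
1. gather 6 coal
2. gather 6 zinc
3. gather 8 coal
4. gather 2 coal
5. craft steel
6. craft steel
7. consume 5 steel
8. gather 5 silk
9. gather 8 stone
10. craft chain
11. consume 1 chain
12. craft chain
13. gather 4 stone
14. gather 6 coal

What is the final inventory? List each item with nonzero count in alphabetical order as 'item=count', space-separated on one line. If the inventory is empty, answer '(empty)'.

After 1 (gather 6 coal): coal=6
After 2 (gather 6 zinc): coal=6 zinc=6
After 3 (gather 8 coal): coal=14 zinc=6
After 4 (gather 2 coal): coal=16 zinc=6
After 5 (craft steel): coal=16 steel=3 zinc=3
After 6 (craft steel): coal=16 steel=6
After 7 (consume 5 steel): coal=16 steel=1
After 8 (gather 5 silk): coal=16 silk=5 steel=1
After 9 (gather 8 stone): coal=16 silk=5 steel=1 stone=8
After 10 (craft chain): chain=1 coal=16 silk=3 steel=1 stone=4
After 11 (consume 1 chain): coal=16 silk=3 steel=1 stone=4
After 12 (craft chain): chain=1 coal=16 silk=1 steel=1
After 13 (gather 4 stone): chain=1 coal=16 silk=1 steel=1 stone=4
After 14 (gather 6 coal): chain=1 coal=22 silk=1 steel=1 stone=4

Answer: chain=1 coal=22 silk=1 steel=1 stone=4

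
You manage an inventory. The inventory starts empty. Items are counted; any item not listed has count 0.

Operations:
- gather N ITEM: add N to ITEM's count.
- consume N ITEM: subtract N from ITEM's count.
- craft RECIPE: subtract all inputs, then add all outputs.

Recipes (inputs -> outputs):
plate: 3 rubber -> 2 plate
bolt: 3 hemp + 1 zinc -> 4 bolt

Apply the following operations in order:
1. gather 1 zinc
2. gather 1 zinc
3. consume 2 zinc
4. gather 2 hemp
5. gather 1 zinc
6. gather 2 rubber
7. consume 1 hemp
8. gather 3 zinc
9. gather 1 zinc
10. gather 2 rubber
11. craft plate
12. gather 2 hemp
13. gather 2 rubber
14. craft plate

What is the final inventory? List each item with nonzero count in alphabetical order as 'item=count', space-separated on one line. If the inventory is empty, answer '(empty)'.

After 1 (gather 1 zinc): zinc=1
After 2 (gather 1 zinc): zinc=2
After 3 (consume 2 zinc): (empty)
After 4 (gather 2 hemp): hemp=2
After 5 (gather 1 zinc): hemp=2 zinc=1
After 6 (gather 2 rubber): hemp=2 rubber=2 zinc=1
After 7 (consume 1 hemp): hemp=1 rubber=2 zinc=1
After 8 (gather 3 zinc): hemp=1 rubber=2 zinc=4
After 9 (gather 1 zinc): hemp=1 rubber=2 zinc=5
After 10 (gather 2 rubber): hemp=1 rubber=4 zinc=5
After 11 (craft plate): hemp=1 plate=2 rubber=1 zinc=5
After 12 (gather 2 hemp): hemp=3 plate=2 rubber=1 zinc=5
After 13 (gather 2 rubber): hemp=3 plate=2 rubber=3 zinc=5
After 14 (craft plate): hemp=3 plate=4 zinc=5

Answer: hemp=3 plate=4 zinc=5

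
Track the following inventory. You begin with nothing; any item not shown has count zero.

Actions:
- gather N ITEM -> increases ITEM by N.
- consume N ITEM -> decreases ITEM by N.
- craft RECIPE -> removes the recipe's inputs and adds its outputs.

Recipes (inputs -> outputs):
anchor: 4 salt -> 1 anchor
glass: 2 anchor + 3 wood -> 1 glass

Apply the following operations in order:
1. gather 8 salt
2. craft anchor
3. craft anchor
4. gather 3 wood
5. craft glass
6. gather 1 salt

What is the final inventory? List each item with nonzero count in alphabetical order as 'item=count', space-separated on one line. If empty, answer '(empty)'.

After 1 (gather 8 salt): salt=8
After 2 (craft anchor): anchor=1 salt=4
After 3 (craft anchor): anchor=2
After 4 (gather 3 wood): anchor=2 wood=3
After 5 (craft glass): glass=1
After 6 (gather 1 salt): glass=1 salt=1

Answer: glass=1 salt=1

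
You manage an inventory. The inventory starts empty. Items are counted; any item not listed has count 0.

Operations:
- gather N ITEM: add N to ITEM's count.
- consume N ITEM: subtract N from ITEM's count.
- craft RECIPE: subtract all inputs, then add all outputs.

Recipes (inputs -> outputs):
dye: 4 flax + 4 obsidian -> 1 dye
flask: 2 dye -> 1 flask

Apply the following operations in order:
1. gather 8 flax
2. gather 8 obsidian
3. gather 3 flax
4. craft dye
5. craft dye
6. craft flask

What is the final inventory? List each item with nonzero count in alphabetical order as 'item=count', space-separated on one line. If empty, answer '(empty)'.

After 1 (gather 8 flax): flax=8
After 2 (gather 8 obsidian): flax=8 obsidian=8
After 3 (gather 3 flax): flax=11 obsidian=8
After 4 (craft dye): dye=1 flax=7 obsidian=4
After 5 (craft dye): dye=2 flax=3
After 6 (craft flask): flask=1 flax=3

Answer: flask=1 flax=3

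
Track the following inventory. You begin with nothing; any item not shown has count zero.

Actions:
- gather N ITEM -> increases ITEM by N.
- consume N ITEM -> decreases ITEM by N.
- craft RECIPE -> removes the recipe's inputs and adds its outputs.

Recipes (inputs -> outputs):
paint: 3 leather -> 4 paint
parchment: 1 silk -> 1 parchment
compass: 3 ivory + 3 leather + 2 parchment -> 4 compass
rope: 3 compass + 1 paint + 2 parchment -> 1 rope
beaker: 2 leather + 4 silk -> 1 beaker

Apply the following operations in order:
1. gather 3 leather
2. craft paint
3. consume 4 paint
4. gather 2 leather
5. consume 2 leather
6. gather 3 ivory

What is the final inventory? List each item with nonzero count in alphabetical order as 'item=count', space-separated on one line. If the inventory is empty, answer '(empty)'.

Answer: ivory=3

Derivation:
After 1 (gather 3 leather): leather=3
After 2 (craft paint): paint=4
After 3 (consume 4 paint): (empty)
After 4 (gather 2 leather): leather=2
After 5 (consume 2 leather): (empty)
After 6 (gather 3 ivory): ivory=3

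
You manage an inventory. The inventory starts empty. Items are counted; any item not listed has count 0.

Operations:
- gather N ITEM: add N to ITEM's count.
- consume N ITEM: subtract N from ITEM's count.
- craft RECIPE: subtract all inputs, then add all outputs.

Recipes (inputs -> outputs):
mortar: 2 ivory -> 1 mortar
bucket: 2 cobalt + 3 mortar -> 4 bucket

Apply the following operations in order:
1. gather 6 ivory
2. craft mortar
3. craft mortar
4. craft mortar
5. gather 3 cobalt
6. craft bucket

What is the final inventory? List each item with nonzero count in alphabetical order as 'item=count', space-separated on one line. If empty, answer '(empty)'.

Answer: bucket=4 cobalt=1

Derivation:
After 1 (gather 6 ivory): ivory=6
After 2 (craft mortar): ivory=4 mortar=1
After 3 (craft mortar): ivory=2 mortar=2
After 4 (craft mortar): mortar=3
After 5 (gather 3 cobalt): cobalt=3 mortar=3
After 6 (craft bucket): bucket=4 cobalt=1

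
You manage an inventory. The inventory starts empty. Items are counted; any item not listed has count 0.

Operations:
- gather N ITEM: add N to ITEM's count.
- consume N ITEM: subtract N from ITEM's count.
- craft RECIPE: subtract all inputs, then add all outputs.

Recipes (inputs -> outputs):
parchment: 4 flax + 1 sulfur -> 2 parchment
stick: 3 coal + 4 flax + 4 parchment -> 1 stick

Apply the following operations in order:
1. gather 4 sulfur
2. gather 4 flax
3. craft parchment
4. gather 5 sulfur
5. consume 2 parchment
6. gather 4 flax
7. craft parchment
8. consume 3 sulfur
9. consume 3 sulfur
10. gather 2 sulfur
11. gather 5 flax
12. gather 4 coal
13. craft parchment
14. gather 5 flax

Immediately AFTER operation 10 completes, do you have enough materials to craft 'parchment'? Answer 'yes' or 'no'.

After 1 (gather 4 sulfur): sulfur=4
After 2 (gather 4 flax): flax=4 sulfur=4
After 3 (craft parchment): parchment=2 sulfur=3
After 4 (gather 5 sulfur): parchment=2 sulfur=8
After 5 (consume 2 parchment): sulfur=8
After 6 (gather 4 flax): flax=4 sulfur=8
After 7 (craft parchment): parchment=2 sulfur=7
After 8 (consume 3 sulfur): parchment=2 sulfur=4
After 9 (consume 3 sulfur): parchment=2 sulfur=1
After 10 (gather 2 sulfur): parchment=2 sulfur=3

Answer: no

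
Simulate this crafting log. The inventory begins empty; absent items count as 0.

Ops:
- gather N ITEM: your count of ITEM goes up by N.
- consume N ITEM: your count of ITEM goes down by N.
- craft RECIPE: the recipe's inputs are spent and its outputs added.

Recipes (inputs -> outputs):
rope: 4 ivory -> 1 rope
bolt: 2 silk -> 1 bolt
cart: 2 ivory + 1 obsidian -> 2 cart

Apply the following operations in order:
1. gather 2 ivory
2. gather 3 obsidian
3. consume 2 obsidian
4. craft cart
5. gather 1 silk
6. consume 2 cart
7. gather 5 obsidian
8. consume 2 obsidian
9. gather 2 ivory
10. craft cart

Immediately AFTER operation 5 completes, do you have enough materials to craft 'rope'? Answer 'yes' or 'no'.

Answer: no

Derivation:
After 1 (gather 2 ivory): ivory=2
After 2 (gather 3 obsidian): ivory=2 obsidian=3
After 3 (consume 2 obsidian): ivory=2 obsidian=1
After 4 (craft cart): cart=2
After 5 (gather 1 silk): cart=2 silk=1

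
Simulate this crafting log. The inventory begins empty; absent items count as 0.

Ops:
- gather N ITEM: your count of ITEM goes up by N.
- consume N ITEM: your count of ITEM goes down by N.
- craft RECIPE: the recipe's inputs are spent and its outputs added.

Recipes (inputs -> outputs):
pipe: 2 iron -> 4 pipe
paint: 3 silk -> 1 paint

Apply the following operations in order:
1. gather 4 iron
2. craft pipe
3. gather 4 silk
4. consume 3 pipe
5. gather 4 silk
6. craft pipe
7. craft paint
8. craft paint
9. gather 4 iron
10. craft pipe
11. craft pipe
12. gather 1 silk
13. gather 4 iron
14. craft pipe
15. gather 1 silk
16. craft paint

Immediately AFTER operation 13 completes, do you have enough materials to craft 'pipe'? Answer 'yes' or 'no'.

Answer: yes

Derivation:
After 1 (gather 4 iron): iron=4
After 2 (craft pipe): iron=2 pipe=4
After 3 (gather 4 silk): iron=2 pipe=4 silk=4
After 4 (consume 3 pipe): iron=2 pipe=1 silk=4
After 5 (gather 4 silk): iron=2 pipe=1 silk=8
After 6 (craft pipe): pipe=5 silk=8
After 7 (craft paint): paint=1 pipe=5 silk=5
After 8 (craft paint): paint=2 pipe=5 silk=2
After 9 (gather 4 iron): iron=4 paint=2 pipe=5 silk=2
After 10 (craft pipe): iron=2 paint=2 pipe=9 silk=2
After 11 (craft pipe): paint=2 pipe=13 silk=2
After 12 (gather 1 silk): paint=2 pipe=13 silk=3
After 13 (gather 4 iron): iron=4 paint=2 pipe=13 silk=3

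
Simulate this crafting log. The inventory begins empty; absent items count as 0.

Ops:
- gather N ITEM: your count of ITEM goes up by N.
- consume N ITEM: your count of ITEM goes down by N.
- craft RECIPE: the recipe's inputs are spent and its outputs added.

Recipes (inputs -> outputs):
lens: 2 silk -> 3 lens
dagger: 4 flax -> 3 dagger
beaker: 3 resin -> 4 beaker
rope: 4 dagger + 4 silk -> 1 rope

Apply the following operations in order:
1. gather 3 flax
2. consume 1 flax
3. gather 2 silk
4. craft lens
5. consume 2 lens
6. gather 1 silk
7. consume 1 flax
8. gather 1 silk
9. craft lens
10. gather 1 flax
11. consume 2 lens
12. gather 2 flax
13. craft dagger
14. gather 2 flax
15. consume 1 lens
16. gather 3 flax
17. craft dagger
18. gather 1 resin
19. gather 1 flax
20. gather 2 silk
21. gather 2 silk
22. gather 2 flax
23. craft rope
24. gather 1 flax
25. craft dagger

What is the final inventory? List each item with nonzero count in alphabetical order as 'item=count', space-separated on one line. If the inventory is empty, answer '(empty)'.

Answer: dagger=5 flax=1 lens=1 resin=1 rope=1

Derivation:
After 1 (gather 3 flax): flax=3
After 2 (consume 1 flax): flax=2
After 3 (gather 2 silk): flax=2 silk=2
After 4 (craft lens): flax=2 lens=3
After 5 (consume 2 lens): flax=2 lens=1
After 6 (gather 1 silk): flax=2 lens=1 silk=1
After 7 (consume 1 flax): flax=1 lens=1 silk=1
After 8 (gather 1 silk): flax=1 lens=1 silk=2
After 9 (craft lens): flax=1 lens=4
After 10 (gather 1 flax): flax=2 lens=4
After 11 (consume 2 lens): flax=2 lens=2
After 12 (gather 2 flax): flax=4 lens=2
After 13 (craft dagger): dagger=3 lens=2
After 14 (gather 2 flax): dagger=3 flax=2 lens=2
After 15 (consume 1 lens): dagger=3 flax=2 lens=1
After 16 (gather 3 flax): dagger=3 flax=5 lens=1
After 17 (craft dagger): dagger=6 flax=1 lens=1
After 18 (gather 1 resin): dagger=6 flax=1 lens=1 resin=1
After 19 (gather 1 flax): dagger=6 flax=2 lens=1 resin=1
After 20 (gather 2 silk): dagger=6 flax=2 lens=1 resin=1 silk=2
After 21 (gather 2 silk): dagger=6 flax=2 lens=1 resin=1 silk=4
After 22 (gather 2 flax): dagger=6 flax=4 lens=1 resin=1 silk=4
After 23 (craft rope): dagger=2 flax=4 lens=1 resin=1 rope=1
After 24 (gather 1 flax): dagger=2 flax=5 lens=1 resin=1 rope=1
After 25 (craft dagger): dagger=5 flax=1 lens=1 resin=1 rope=1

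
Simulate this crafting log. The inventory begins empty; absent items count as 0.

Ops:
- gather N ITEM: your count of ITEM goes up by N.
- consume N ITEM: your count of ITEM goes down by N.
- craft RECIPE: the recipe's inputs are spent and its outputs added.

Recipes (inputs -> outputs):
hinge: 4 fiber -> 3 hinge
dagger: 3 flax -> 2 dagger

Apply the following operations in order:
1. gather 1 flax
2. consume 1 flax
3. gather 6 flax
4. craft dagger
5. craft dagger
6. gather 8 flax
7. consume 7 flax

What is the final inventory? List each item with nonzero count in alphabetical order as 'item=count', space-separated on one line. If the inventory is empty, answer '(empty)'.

After 1 (gather 1 flax): flax=1
After 2 (consume 1 flax): (empty)
After 3 (gather 6 flax): flax=6
After 4 (craft dagger): dagger=2 flax=3
After 5 (craft dagger): dagger=4
After 6 (gather 8 flax): dagger=4 flax=8
After 7 (consume 7 flax): dagger=4 flax=1

Answer: dagger=4 flax=1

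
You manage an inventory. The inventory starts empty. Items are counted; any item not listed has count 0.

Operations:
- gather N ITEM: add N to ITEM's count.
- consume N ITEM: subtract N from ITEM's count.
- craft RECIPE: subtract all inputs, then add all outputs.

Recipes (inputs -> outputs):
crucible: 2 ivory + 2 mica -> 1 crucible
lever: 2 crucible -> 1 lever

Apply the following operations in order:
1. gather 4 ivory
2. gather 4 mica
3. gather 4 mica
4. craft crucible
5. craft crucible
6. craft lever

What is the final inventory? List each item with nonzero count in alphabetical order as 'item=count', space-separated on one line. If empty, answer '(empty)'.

Answer: lever=1 mica=4

Derivation:
After 1 (gather 4 ivory): ivory=4
After 2 (gather 4 mica): ivory=4 mica=4
After 3 (gather 4 mica): ivory=4 mica=8
After 4 (craft crucible): crucible=1 ivory=2 mica=6
After 5 (craft crucible): crucible=2 mica=4
After 6 (craft lever): lever=1 mica=4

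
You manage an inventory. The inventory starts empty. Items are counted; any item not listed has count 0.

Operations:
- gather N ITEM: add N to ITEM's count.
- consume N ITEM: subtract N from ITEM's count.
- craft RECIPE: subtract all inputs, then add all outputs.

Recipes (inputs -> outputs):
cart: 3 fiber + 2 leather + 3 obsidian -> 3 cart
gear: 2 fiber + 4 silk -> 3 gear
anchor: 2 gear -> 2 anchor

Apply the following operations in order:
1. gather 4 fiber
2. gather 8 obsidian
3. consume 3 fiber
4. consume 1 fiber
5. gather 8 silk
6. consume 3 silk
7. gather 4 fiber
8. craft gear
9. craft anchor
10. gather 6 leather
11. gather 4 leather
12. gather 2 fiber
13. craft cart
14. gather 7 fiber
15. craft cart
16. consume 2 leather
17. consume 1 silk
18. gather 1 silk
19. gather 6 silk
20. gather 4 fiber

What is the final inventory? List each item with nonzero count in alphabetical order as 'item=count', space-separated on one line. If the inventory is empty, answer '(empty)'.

After 1 (gather 4 fiber): fiber=4
After 2 (gather 8 obsidian): fiber=4 obsidian=8
After 3 (consume 3 fiber): fiber=1 obsidian=8
After 4 (consume 1 fiber): obsidian=8
After 5 (gather 8 silk): obsidian=8 silk=8
After 6 (consume 3 silk): obsidian=8 silk=5
After 7 (gather 4 fiber): fiber=4 obsidian=8 silk=5
After 8 (craft gear): fiber=2 gear=3 obsidian=8 silk=1
After 9 (craft anchor): anchor=2 fiber=2 gear=1 obsidian=8 silk=1
After 10 (gather 6 leather): anchor=2 fiber=2 gear=1 leather=6 obsidian=8 silk=1
After 11 (gather 4 leather): anchor=2 fiber=2 gear=1 leather=10 obsidian=8 silk=1
After 12 (gather 2 fiber): anchor=2 fiber=4 gear=1 leather=10 obsidian=8 silk=1
After 13 (craft cart): anchor=2 cart=3 fiber=1 gear=1 leather=8 obsidian=5 silk=1
After 14 (gather 7 fiber): anchor=2 cart=3 fiber=8 gear=1 leather=8 obsidian=5 silk=1
After 15 (craft cart): anchor=2 cart=6 fiber=5 gear=1 leather=6 obsidian=2 silk=1
After 16 (consume 2 leather): anchor=2 cart=6 fiber=5 gear=1 leather=4 obsidian=2 silk=1
After 17 (consume 1 silk): anchor=2 cart=6 fiber=5 gear=1 leather=4 obsidian=2
After 18 (gather 1 silk): anchor=2 cart=6 fiber=5 gear=1 leather=4 obsidian=2 silk=1
After 19 (gather 6 silk): anchor=2 cart=6 fiber=5 gear=1 leather=4 obsidian=2 silk=7
After 20 (gather 4 fiber): anchor=2 cart=6 fiber=9 gear=1 leather=4 obsidian=2 silk=7

Answer: anchor=2 cart=6 fiber=9 gear=1 leather=4 obsidian=2 silk=7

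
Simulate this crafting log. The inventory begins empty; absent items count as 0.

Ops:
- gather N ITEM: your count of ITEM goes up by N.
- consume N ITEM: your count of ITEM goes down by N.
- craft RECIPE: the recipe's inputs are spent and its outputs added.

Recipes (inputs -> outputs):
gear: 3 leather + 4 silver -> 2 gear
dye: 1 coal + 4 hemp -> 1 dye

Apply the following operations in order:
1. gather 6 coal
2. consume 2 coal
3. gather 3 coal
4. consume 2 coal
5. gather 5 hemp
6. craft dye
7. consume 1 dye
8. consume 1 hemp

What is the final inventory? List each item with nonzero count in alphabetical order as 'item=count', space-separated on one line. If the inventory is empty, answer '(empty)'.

After 1 (gather 6 coal): coal=6
After 2 (consume 2 coal): coal=4
After 3 (gather 3 coal): coal=7
After 4 (consume 2 coal): coal=5
After 5 (gather 5 hemp): coal=5 hemp=5
After 6 (craft dye): coal=4 dye=1 hemp=1
After 7 (consume 1 dye): coal=4 hemp=1
After 8 (consume 1 hemp): coal=4

Answer: coal=4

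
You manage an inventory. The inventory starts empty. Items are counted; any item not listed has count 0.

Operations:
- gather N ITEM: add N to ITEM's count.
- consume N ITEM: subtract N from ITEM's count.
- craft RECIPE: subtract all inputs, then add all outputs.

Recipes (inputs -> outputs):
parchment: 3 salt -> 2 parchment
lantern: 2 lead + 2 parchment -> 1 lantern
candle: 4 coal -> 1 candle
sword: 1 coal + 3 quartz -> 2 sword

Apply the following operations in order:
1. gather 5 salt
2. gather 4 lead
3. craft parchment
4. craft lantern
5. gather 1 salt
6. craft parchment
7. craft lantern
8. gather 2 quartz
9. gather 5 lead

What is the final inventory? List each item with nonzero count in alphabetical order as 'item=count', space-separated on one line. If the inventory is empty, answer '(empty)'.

Answer: lantern=2 lead=5 quartz=2

Derivation:
After 1 (gather 5 salt): salt=5
After 2 (gather 4 lead): lead=4 salt=5
After 3 (craft parchment): lead=4 parchment=2 salt=2
After 4 (craft lantern): lantern=1 lead=2 salt=2
After 5 (gather 1 salt): lantern=1 lead=2 salt=3
After 6 (craft parchment): lantern=1 lead=2 parchment=2
After 7 (craft lantern): lantern=2
After 8 (gather 2 quartz): lantern=2 quartz=2
After 9 (gather 5 lead): lantern=2 lead=5 quartz=2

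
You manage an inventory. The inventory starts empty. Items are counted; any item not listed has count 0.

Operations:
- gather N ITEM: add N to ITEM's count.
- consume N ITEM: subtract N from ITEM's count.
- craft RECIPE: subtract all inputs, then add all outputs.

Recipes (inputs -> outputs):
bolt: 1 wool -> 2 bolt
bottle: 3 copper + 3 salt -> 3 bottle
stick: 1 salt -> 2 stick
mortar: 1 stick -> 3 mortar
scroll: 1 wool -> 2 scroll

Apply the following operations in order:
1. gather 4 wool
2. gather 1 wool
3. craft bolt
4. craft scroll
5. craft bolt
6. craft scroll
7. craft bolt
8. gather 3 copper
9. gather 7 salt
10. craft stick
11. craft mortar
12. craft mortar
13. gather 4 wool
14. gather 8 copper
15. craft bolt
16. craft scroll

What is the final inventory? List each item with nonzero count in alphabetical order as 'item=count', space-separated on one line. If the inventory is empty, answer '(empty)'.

After 1 (gather 4 wool): wool=4
After 2 (gather 1 wool): wool=5
After 3 (craft bolt): bolt=2 wool=4
After 4 (craft scroll): bolt=2 scroll=2 wool=3
After 5 (craft bolt): bolt=4 scroll=2 wool=2
After 6 (craft scroll): bolt=4 scroll=4 wool=1
After 7 (craft bolt): bolt=6 scroll=4
After 8 (gather 3 copper): bolt=6 copper=3 scroll=4
After 9 (gather 7 salt): bolt=6 copper=3 salt=7 scroll=4
After 10 (craft stick): bolt=6 copper=3 salt=6 scroll=4 stick=2
After 11 (craft mortar): bolt=6 copper=3 mortar=3 salt=6 scroll=4 stick=1
After 12 (craft mortar): bolt=6 copper=3 mortar=6 salt=6 scroll=4
After 13 (gather 4 wool): bolt=6 copper=3 mortar=6 salt=6 scroll=4 wool=4
After 14 (gather 8 copper): bolt=6 copper=11 mortar=6 salt=6 scroll=4 wool=4
After 15 (craft bolt): bolt=8 copper=11 mortar=6 salt=6 scroll=4 wool=3
After 16 (craft scroll): bolt=8 copper=11 mortar=6 salt=6 scroll=6 wool=2

Answer: bolt=8 copper=11 mortar=6 salt=6 scroll=6 wool=2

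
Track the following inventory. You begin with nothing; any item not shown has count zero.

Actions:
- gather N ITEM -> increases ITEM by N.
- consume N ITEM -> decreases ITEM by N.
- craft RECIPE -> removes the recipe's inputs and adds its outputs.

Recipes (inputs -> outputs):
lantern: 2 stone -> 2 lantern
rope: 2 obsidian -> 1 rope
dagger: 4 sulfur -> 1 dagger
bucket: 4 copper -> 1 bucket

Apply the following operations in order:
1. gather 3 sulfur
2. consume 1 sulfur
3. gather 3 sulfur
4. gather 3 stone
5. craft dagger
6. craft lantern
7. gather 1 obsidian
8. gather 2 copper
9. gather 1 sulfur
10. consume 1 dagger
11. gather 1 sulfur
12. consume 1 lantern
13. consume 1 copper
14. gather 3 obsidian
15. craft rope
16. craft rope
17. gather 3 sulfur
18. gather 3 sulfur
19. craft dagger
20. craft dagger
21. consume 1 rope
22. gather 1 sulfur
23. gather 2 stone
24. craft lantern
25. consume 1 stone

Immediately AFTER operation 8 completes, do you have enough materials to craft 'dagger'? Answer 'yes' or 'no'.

After 1 (gather 3 sulfur): sulfur=3
After 2 (consume 1 sulfur): sulfur=2
After 3 (gather 3 sulfur): sulfur=5
After 4 (gather 3 stone): stone=3 sulfur=5
After 5 (craft dagger): dagger=1 stone=3 sulfur=1
After 6 (craft lantern): dagger=1 lantern=2 stone=1 sulfur=1
After 7 (gather 1 obsidian): dagger=1 lantern=2 obsidian=1 stone=1 sulfur=1
After 8 (gather 2 copper): copper=2 dagger=1 lantern=2 obsidian=1 stone=1 sulfur=1

Answer: no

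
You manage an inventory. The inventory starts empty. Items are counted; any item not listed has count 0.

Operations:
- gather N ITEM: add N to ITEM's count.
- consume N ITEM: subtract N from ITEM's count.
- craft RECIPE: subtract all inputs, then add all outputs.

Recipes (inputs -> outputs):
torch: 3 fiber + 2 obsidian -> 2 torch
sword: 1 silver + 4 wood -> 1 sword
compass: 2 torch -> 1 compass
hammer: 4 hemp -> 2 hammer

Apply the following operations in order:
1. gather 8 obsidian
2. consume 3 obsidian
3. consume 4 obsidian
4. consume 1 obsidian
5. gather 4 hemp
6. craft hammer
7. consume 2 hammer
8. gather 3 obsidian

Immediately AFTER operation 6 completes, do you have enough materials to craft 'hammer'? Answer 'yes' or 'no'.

After 1 (gather 8 obsidian): obsidian=8
After 2 (consume 3 obsidian): obsidian=5
After 3 (consume 4 obsidian): obsidian=1
After 4 (consume 1 obsidian): (empty)
After 5 (gather 4 hemp): hemp=4
After 6 (craft hammer): hammer=2

Answer: no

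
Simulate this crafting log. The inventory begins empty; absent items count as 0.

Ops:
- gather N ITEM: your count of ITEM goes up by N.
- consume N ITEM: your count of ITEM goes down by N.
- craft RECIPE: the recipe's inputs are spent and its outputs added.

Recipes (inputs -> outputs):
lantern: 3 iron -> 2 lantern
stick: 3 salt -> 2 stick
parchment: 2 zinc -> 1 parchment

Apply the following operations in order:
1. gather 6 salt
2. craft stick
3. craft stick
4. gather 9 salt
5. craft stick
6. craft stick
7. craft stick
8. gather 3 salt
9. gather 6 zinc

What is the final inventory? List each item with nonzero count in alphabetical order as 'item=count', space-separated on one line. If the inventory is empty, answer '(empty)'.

Answer: salt=3 stick=10 zinc=6

Derivation:
After 1 (gather 6 salt): salt=6
After 2 (craft stick): salt=3 stick=2
After 3 (craft stick): stick=4
After 4 (gather 9 salt): salt=9 stick=4
After 5 (craft stick): salt=6 stick=6
After 6 (craft stick): salt=3 stick=8
After 7 (craft stick): stick=10
After 8 (gather 3 salt): salt=3 stick=10
After 9 (gather 6 zinc): salt=3 stick=10 zinc=6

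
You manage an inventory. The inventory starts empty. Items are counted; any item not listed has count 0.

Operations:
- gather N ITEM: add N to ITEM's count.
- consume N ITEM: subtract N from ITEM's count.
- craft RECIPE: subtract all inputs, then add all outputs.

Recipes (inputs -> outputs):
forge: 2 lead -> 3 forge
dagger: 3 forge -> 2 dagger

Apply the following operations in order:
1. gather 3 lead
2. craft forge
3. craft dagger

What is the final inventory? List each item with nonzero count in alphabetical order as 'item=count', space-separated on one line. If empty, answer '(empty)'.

After 1 (gather 3 lead): lead=3
After 2 (craft forge): forge=3 lead=1
After 3 (craft dagger): dagger=2 lead=1

Answer: dagger=2 lead=1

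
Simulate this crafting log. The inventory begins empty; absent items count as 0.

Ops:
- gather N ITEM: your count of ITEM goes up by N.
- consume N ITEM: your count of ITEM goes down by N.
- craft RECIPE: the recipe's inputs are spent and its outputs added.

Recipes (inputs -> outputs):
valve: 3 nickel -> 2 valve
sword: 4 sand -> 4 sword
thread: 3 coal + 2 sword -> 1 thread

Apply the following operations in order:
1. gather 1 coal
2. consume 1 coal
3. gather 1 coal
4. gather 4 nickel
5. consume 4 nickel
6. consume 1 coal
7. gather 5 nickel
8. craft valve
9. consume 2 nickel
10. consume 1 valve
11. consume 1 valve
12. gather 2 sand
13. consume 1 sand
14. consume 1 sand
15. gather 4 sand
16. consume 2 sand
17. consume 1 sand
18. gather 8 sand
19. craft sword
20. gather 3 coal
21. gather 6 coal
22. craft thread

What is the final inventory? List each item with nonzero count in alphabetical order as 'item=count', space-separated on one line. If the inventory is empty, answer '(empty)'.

Answer: coal=6 sand=5 sword=2 thread=1

Derivation:
After 1 (gather 1 coal): coal=1
After 2 (consume 1 coal): (empty)
After 3 (gather 1 coal): coal=1
After 4 (gather 4 nickel): coal=1 nickel=4
After 5 (consume 4 nickel): coal=1
After 6 (consume 1 coal): (empty)
After 7 (gather 5 nickel): nickel=5
After 8 (craft valve): nickel=2 valve=2
After 9 (consume 2 nickel): valve=2
After 10 (consume 1 valve): valve=1
After 11 (consume 1 valve): (empty)
After 12 (gather 2 sand): sand=2
After 13 (consume 1 sand): sand=1
After 14 (consume 1 sand): (empty)
After 15 (gather 4 sand): sand=4
After 16 (consume 2 sand): sand=2
After 17 (consume 1 sand): sand=1
After 18 (gather 8 sand): sand=9
After 19 (craft sword): sand=5 sword=4
After 20 (gather 3 coal): coal=3 sand=5 sword=4
After 21 (gather 6 coal): coal=9 sand=5 sword=4
After 22 (craft thread): coal=6 sand=5 sword=2 thread=1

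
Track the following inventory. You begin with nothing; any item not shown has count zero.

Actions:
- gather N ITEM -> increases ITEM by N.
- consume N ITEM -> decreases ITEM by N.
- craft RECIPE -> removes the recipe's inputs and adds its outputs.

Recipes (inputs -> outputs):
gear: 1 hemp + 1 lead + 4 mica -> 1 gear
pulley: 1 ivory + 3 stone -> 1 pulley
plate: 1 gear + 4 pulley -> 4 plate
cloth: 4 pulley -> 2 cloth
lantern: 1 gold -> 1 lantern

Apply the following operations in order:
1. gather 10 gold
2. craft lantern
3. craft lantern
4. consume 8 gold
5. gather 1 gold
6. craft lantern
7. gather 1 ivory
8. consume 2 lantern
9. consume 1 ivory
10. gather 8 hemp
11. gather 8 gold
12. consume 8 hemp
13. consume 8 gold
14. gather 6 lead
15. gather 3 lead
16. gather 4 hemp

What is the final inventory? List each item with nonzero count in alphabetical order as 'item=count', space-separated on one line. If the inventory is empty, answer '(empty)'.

After 1 (gather 10 gold): gold=10
After 2 (craft lantern): gold=9 lantern=1
After 3 (craft lantern): gold=8 lantern=2
After 4 (consume 8 gold): lantern=2
After 5 (gather 1 gold): gold=1 lantern=2
After 6 (craft lantern): lantern=3
After 7 (gather 1 ivory): ivory=1 lantern=3
After 8 (consume 2 lantern): ivory=1 lantern=1
After 9 (consume 1 ivory): lantern=1
After 10 (gather 8 hemp): hemp=8 lantern=1
After 11 (gather 8 gold): gold=8 hemp=8 lantern=1
After 12 (consume 8 hemp): gold=8 lantern=1
After 13 (consume 8 gold): lantern=1
After 14 (gather 6 lead): lantern=1 lead=6
After 15 (gather 3 lead): lantern=1 lead=9
After 16 (gather 4 hemp): hemp=4 lantern=1 lead=9

Answer: hemp=4 lantern=1 lead=9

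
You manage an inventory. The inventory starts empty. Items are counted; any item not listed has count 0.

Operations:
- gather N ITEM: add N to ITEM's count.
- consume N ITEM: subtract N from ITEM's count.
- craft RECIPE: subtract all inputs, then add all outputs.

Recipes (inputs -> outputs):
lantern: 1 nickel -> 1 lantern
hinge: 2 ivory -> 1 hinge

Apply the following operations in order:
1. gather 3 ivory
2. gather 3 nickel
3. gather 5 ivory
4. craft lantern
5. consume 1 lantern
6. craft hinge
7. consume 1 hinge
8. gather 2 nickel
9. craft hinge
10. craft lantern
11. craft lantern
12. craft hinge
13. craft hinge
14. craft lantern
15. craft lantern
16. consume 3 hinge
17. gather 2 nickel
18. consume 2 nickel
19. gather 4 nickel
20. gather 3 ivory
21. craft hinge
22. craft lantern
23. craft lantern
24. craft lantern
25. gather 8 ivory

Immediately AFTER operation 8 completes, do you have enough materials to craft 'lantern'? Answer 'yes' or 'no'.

After 1 (gather 3 ivory): ivory=3
After 2 (gather 3 nickel): ivory=3 nickel=3
After 3 (gather 5 ivory): ivory=8 nickel=3
After 4 (craft lantern): ivory=8 lantern=1 nickel=2
After 5 (consume 1 lantern): ivory=8 nickel=2
After 6 (craft hinge): hinge=1 ivory=6 nickel=2
After 7 (consume 1 hinge): ivory=6 nickel=2
After 8 (gather 2 nickel): ivory=6 nickel=4

Answer: yes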